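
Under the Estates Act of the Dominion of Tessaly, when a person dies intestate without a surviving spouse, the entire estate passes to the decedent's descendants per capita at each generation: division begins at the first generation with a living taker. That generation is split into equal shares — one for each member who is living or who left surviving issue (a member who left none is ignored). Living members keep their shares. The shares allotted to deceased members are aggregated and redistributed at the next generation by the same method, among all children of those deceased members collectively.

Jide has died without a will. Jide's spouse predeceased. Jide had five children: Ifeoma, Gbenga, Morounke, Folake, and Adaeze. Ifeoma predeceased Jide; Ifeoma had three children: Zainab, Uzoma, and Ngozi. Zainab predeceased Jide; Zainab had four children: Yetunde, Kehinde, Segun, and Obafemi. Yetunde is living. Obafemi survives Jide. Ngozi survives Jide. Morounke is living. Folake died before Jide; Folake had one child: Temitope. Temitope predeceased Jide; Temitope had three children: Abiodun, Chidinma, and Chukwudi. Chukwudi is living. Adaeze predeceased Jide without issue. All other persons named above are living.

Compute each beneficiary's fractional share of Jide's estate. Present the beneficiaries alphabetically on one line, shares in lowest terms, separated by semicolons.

Abiodun 1/28; Chidinma 1/28; Chukwudi 1/28; Gbenga 1/4; Kehinde 1/28; Morounke 1/4; Ngozi 1/8; Obafemi 1/28; Segun 1/28; Uzoma 1/8; Yetunde 1/28

There is no surviving spouse, so the entire estate passes to Jide's descendants per capita at each generation.
At generation 1 (Ifeoma, Gbenga, Morounke, Folake) there are 4 shares of (1)/4 = 1/4 each.
Living: Gbenga and Morounke — each takes 1/4.
Deceased: Ifeoma and Folake. Their combined 1/2 is pooled and carried to generation 2.
At generation 2 (Zainab, Uzoma, Ngozi, Temitope) there are 4 shares of (1/2)/4 = 1/8 each.
Living: Uzoma and Ngozi — each takes 1/8.
Deceased: Zainab and Temitope. Their combined 1/4 is pooled and carried to generation 3.
At generation 3 (Yetunde, Kehinde, Segun, Obafemi, Abiodun, Chidinma, Chukwudi) there are 7 shares of (1/4)/7 = 1/28 each.
Living: Yetunde, Kehinde, Segun, Obafemi, Abiodun, Chidinma, and Chukwudi — each takes 1/28.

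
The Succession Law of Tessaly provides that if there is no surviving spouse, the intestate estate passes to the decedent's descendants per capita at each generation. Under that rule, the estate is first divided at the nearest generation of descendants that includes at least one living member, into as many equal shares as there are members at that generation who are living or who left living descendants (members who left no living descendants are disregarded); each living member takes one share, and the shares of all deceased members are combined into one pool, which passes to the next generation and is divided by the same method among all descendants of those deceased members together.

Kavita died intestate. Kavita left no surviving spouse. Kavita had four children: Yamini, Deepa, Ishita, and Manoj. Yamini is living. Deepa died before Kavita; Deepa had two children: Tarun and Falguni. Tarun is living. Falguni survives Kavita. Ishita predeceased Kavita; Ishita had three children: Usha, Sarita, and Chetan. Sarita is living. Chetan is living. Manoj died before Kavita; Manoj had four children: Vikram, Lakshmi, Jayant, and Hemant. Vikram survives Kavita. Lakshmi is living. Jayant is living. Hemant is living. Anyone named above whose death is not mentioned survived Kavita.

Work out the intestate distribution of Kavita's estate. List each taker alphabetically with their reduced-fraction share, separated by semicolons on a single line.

Chetan 1/12; Falguni 1/12; Hemant 1/12; Jayant 1/12; Lakshmi 1/12; Sarita 1/12; Tarun 1/12; Usha 1/12; Vikram 1/12; Yamini 1/4

There is no surviving spouse, so the entire estate passes to Kavita's descendants per capita at each generation.
At generation 1 (Yamini, Deepa, Ishita, Manoj) there are 4 shares of (1)/4 = 1/4 each.
Living: Yamini — each takes 1/4.
Deceased: Deepa, Ishita, and Manoj. Their combined 3/4 is pooled and carried to generation 2.
At generation 2 (Tarun, Falguni, Usha, Sarita, Chetan, Vikram, Lakshmi, Jayant, Hemant) there are 9 shares of (3/4)/9 = 1/12 each.
Living: Tarun, Falguni, Usha, Sarita, Chetan, Vikram, Lakshmi, Jayant, and Hemant — each takes 1/12.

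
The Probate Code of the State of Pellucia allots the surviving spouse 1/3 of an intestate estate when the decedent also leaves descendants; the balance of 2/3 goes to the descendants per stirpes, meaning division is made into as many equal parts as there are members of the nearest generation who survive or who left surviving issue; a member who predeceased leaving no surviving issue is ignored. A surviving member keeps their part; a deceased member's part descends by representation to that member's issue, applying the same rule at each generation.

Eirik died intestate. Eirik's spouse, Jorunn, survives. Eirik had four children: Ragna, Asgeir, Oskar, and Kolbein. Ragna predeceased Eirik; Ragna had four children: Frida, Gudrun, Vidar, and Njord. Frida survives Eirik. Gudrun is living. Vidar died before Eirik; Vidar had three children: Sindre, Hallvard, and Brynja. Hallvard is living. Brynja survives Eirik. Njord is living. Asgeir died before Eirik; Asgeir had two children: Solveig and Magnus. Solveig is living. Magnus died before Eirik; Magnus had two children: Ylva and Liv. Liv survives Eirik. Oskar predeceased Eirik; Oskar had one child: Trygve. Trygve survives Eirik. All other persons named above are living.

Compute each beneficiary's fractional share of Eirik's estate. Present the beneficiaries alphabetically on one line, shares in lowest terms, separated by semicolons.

Jorunn, as surviving spouse, takes 1/3.
The remaining 2/3 passes to Eirik's descendants per stirpes.
The 2/3 is divided into 4 equal shares of 1/6 among Ragna, Asgeir, Oskar, Kolbein.
Ragna predeceased; the 1/6 allotted to Ragna's branch passes to Ragna's issue by representation.
The 1/6 is divided into 4 equal shares of 1/24 among Frida, Gudrun, Vidar, Njord.
Frida is living and takes 1/24.
Gudrun is living and takes 1/24.
Vidar predeceased; the 1/24 allotted to Vidar's branch passes to Vidar's issue by representation.
The 1/24 is divided into 3 equal shares of 1/72 among Sindre, Hallvard, Brynja.
Sindre is living and takes 1/72.
Hallvard is living and takes 1/72.
Brynja is living and takes 1/72.
Njord is living and takes 1/24.
Asgeir predeceased; the 1/6 allotted to Asgeir's branch passes to Asgeir's issue by representation.
The 1/6 is divided into 2 equal shares of 1/12 among Solveig, Magnus.
Solveig is living and takes 1/12.
Magnus predeceased; the 1/12 allotted to Magnus's branch passes to Magnus's issue by representation.
The 1/12 is divided into 2 equal shares of 1/24 among Ylva, Liv.
Ylva is living and takes 1/24.
Liv is living and takes 1/24.
Oskar predeceased; the 1/6 allotted to Oskar's branch passes to Oskar's issue by representation.
Trygve is the sole taker at this level and receives the full 1/6.
Kolbein is living and takes 1/6.

Brynja 1/72; Frida 1/24; Gudrun 1/24; Hallvard 1/72; Jorunn 1/3; Kolbein 1/6; Liv 1/24; Njord 1/24; Sindre 1/72; Solveig 1/12; Trygve 1/6; Ylva 1/24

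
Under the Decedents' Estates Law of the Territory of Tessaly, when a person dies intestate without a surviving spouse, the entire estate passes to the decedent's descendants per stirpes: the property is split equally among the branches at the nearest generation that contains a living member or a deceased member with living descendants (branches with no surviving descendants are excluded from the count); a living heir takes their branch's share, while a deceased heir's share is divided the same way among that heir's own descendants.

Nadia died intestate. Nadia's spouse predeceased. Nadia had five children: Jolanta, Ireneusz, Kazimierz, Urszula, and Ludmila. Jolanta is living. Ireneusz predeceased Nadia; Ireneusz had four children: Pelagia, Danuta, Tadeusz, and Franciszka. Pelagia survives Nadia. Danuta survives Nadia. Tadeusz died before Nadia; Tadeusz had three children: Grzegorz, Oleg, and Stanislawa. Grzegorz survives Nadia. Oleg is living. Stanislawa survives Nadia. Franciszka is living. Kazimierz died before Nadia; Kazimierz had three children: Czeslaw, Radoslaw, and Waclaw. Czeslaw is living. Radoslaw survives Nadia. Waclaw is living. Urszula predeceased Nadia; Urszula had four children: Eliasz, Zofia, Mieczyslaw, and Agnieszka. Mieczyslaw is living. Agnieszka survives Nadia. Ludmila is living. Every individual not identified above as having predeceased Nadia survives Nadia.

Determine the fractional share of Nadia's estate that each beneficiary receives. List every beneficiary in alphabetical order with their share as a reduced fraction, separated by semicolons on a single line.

There is no surviving spouse, so the entire estate passes to Nadia's descendants per stirpes.
The estate is divided into 5 equal shares of 1/5 among Jolanta, Ireneusz, Kazimierz, Urszula, Ludmila.
Jolanta is living and takes 1/5.
Ireneusz predeceased; the 1/5 allotted to Ireneusz's branch passes to Ireneusz's issue by representation.
The 1/5 is divided into 4 equal shares of 1/20 among Pelagia, Danuta, Tadeusz, Franciszka.
Pelagia is living and takes 1/20.
Danuta is living and takes 1/20.
Tadeusz predeceased; the 1/20 allotted to Tadeusz's branch passes to Tadeusz's issue by representation.
The 1/20 is divided into 3 equal shares of 1/60 among Grzegorz, Oleg, Stanislawa.
Grzegorz is living and takes 1/60.
Oleg is living and takes 1/60.
Stanislawa is living and takes 1/60.
Franciszka is living and takes 1/20.
Kazimierz predeceased; the 1/5 allotted to Kazimierz's branch passes to Kazimierz's issue by representation.
The 1/5 is divided into 3 equal shares of 1/15 among Czeslaw, Radoslaw, Waclaw.
Czeslaw is living and takes 1/15.
Radoslaw is living and takes 1/15.
Waclaw is living and takes 1/15.
Urszula predeceased; the 1/5 allotted to Urszula's branch passes to Urszula's issue by representation.
The 1/5 is divided into 4 equal shares of 1/20 among Eliasz, Zofia, Mieczyslaw, Agnieszka.
Eliasz is living and takes 1/20.
Zofia is living and takes 1/20.
Mieczyslaw is living and takes 1/20.
Agnieszka is living and takes 1/20.
Ludmila is living and takes 1/5.

Agnieszka 1/20; Czeslaw 1/15; Danuta 1/20; Eliasz 1/20; Franciszka 1/20; Grzegorz 1/60; Jolanta 1/5; Ludmila 1/5; Mieczyslaw 1/20; Oleg 1/60; Pelagia 1/20; Radoslaw 1/15; Stanislawa 1/60; Waclaw 1/15; Zofia 1/20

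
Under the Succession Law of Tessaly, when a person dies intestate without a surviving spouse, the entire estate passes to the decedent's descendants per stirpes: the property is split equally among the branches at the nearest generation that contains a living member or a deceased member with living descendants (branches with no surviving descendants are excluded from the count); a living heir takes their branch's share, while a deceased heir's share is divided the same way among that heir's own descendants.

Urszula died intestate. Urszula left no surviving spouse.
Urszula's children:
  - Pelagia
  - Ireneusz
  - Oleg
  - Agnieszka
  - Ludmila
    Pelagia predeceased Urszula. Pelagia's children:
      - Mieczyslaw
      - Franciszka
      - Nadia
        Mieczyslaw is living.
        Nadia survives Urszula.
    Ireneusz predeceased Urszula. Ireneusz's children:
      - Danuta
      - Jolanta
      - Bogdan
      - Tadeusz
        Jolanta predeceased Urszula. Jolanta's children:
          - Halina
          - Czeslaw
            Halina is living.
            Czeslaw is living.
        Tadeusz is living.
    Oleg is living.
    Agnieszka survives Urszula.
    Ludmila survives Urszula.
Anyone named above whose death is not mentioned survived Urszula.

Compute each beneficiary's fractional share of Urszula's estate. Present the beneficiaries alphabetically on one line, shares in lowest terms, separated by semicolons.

There is no surviving spouse, so the entire estate passes to Urszula's descendants per stirpes.
The estate is divided into 5 equal shares of 1/5 among Pelagia, Ireneusz, Oleg, Agnieszka, Ludmila.
Pelagia predeceased; the 1/5 allotted to Pelagia's branch passes to Pelagia's issue by representation.
The 1/5 is divided into 3 equal shares of 1/15 among Mieczyslaw, Franciszka, Nadia.
Mieczyslaw is living and takes 1/15.
Franciszka is living and takes 1/15.
Nadia is living and takes 1/15.
Ireneusz predeceased; the 1/5 allotted to Ireneusz's branch passes to Ireneusz's issue by representation.
The 1/5 is divided into 4 equal shares of 1/20 among Danuta, Jolanta, Bogdan, Tadeusz.
Danuta is living and takes 1/20.
Jolanta predeceased; the 1/20 allotted to Jolanta's branch passes to Jolanta's issue by representation.
The 1/20 is divided into 2 equal shares of 1/40 among Halina, Czeslaw.
Halina is living and takes 1/40.
Czeslaw is living and takes 1/40.
Bogdan is living and takes 1/20.
Tadeusz is living and takes 1/20.
Oleg is living and takes 1/5.
Agnieszka is living and takes 1/5.
Ludmila is living and takes 1/5.

Agnieszka 1/5; Bogdan 1/20; Czeslaw 1/40; Danuta 1/20; Franciszka 1/15; Halina 1/40; Ludmila 1/5; Mieczyslaw 1/15; Nadia 1/15; Oleg 1/5; Tadeusz 1/20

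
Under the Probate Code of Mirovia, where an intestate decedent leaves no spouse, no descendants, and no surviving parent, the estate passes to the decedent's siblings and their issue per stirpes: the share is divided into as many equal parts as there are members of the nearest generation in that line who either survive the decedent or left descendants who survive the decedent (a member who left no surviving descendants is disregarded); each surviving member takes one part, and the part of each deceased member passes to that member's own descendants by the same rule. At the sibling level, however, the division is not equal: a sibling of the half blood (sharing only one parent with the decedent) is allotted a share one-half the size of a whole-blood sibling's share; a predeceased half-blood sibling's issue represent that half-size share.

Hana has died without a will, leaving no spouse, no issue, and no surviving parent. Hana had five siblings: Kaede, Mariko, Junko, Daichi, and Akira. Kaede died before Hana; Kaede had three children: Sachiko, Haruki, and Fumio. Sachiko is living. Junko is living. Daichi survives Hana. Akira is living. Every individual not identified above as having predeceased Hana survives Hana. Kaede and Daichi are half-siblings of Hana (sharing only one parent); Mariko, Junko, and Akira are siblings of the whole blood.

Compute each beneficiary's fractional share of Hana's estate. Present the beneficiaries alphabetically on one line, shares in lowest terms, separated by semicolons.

Akira 1/4; Daichi 1/8; Fumio 1/24; Haruki 1/24; Junko 1/4; Mariko 1/4; Sachiko 1/24

No spouse, descendants, or parent survives, so the estate passes to Hana's siblings per stirpes.
Half-blood siblings count for one-half the weight of whole-blood siblings at the initial division.
Dividing 1 in proportion to weights (total weight 4): Kaede (weight 1/2) → 1/8; Mariko (weight 1) → 1/4; Junko (weight 1) → 1/4; Daichi (weight 1/2) → 1/8; Akira (weight 1) → 1/4.
Kaede predeceased; the 1/8 allotted to Kaede's branch passes to Kaede's issue by representation.
The 1/8 is divided into 3 equal shares of 1/24 among Sachiko, Haruki, Fumio.
Sachiko is living and takes 1/24.
Haruki is living and takes 1/24.
Fumio is living and takes 1/24.
Mariko is living and takes 1/4.
Junko is living and takes 1/4.
Daichi is living and takes 1/8.
Akira is living and takes 1/4.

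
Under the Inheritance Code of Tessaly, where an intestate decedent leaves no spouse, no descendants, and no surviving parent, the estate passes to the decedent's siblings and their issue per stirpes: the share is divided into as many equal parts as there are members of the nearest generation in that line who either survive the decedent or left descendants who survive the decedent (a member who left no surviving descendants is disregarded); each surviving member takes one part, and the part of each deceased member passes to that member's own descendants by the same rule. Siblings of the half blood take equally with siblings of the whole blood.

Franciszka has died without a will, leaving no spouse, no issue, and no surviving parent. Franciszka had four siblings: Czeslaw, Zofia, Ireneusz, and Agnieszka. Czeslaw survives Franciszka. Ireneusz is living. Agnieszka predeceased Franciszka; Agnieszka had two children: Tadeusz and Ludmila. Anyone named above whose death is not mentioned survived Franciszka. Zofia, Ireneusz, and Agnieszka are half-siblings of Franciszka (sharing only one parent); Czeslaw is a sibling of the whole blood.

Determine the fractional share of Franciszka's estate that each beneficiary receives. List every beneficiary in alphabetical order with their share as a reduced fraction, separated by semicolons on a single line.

Czeslaw 1/4; Ireneusz 1/4; Ludmila 1/8; Tadeusz 1/8; Zofia 1/4

No spouse, descendants, or parent survives, so the estate passes to Franciszka's siblings per stirpes.
Half-blood and whole-blood siblings take equally under the stated rule.
The estate is divided into 4 equal shares of 1/4 among Czeslaw, Zofia, Ireneusz, Agnieszka.
Czeslaw is living and takes 1/4.
Zofia is living and takes 1/4.
Ireneusz is living and takes 1/4.
Agnieszka predeceased; the 1/4 allotted to Agnieszka's branch passes to Agnieszka's issue by representation.
The 1/4 is divided into 2 equal shares of 1/8 among Tadeusz, Ludmila.
Tadeusz is living and takes 1/8.
Ludmila is living and takes 1/8.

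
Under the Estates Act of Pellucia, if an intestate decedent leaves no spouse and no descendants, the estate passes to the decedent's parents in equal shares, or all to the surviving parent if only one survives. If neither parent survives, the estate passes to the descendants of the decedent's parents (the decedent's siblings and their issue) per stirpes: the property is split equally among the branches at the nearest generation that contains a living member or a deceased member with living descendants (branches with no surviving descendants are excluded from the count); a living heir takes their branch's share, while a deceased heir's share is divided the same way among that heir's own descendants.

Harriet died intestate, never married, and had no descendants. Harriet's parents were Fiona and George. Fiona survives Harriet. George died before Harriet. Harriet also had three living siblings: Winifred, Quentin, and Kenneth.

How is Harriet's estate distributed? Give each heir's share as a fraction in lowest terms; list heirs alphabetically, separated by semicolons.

Only one parent, Fiona, survives, so Fiona takes the entire estate. The siblings take nothing because a surviving parent has priority.

Fiona 1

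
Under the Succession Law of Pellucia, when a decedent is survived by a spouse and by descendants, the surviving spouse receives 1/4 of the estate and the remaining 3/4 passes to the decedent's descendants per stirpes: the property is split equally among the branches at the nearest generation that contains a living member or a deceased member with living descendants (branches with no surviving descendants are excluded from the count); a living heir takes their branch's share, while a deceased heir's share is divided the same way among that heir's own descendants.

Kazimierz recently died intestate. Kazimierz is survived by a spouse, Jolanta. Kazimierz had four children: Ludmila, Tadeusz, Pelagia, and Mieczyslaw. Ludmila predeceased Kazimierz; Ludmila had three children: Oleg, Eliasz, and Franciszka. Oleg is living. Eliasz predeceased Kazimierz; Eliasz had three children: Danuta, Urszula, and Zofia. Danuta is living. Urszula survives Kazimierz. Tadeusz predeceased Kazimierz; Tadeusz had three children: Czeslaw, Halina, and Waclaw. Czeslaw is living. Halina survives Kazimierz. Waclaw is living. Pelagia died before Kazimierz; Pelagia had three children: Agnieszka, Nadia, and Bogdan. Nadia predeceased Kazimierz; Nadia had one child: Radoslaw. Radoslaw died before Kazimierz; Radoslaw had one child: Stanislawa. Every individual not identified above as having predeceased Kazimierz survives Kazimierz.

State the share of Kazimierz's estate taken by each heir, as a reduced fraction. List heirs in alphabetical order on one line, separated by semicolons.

Agnieszka 1/16; Bogdan 1/16; Czeslaw 1/16; Danuta 1/48; Franciszka 1/16; Halina 1/16; Jolanta 1/4; Mieczyslaw 3/16; Oleg 1/16; Stanislawa 1/16; Urszula 1/48; Waclaw 1/16; Zofia 1/48

Jolanta, as surviving spouse, takes 1/4.
The remaining 3/4 passes to Kazimierz's descendants per stirpes.
The 3/4 is divided into 4 equal shares of 3/16 among Ludmila, Tadeusz, Pelagia, Mieczyslaw.
Ludmila predeceased; the 3/16 allotted to Ludmila's branch passes to Ludmila's issue by representation.
The 3/16 is divided into 3 equal shares of 1/16 among Oleg, Eliasz, Franciszka.
Oleg is living and takes 1/16.
Eliasz predeceased; the 1/16 allotted to Eliasz's branch passes to Eliasz's issue by representation.
The 1/16 is divided into 3 equal shares of 1/48 among Danuta, Urszula, Zofia.
Danuta is living and takes 1/48.
Urszula is living and takes 1/48.
Zofia is living and takes 1/48.
Franciszka is living and takes 1/16.
Tadeusz predeceased; the 3/16 allotted to Tadeusz's branch passes to Tadeusz's issue by representation.
The 3/16 is divided into 3 equal shares of 1/16 among Czeslaw, Halina, Waclaw.
Czeslaw is living and takes 1/16.
Halina is living and takes 1/16.
Waclaw is living and takes 1/16.
Pelagia predeceased; the 3/16 allotted to Pelagia's branch passes to Pelagia's issue by representation.
The 3/16 is divided into 3 equal shares of 1/16 among Agnieszka, Nadia, Bogdan.
Agnieszka is living and takes 1/16.
Nadia predeceased; the 1/16 allotted to Nadia's branch passes to Nadia's issue by representation.
Radoslaw's line is the sole branch at this level, so the full 1/16 passes to Radoslaw's issue by representation.
Stanislawa is the sole taker at this level and receives the full 1/16.
Bogdan is living and takes 1/16.
Mieczyslaw is living and takes 3/16.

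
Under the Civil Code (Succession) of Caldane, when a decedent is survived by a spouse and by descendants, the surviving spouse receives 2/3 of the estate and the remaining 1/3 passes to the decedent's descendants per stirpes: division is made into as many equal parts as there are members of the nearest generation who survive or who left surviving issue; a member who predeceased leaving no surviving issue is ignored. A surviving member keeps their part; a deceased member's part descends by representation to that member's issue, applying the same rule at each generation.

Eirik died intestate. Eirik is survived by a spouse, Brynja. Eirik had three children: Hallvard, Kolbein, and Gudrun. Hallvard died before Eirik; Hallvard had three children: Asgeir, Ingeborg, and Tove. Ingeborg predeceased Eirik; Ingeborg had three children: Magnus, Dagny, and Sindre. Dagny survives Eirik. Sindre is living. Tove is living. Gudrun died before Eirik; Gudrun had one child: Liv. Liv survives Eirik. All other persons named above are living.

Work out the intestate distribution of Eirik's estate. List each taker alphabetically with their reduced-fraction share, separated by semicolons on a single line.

Brynja, as surviving spouse, takes 2/3.
The remaining 1/3 passes to Eirik's descendants per stirpes.
The 1/3 is divided into 3 equal shares of 1/9 among Hallvard, Kolbein, Gudrun.
Hallvard predeceased; the 1/9 allotted to Hallvard's branch passes to Hallvard's issue by representation.
The 1/9 is divided into 3 equal shares of 1/27 among Asgeir, Ingeborg, Tove.
Asgeir is living and takes 1/27.
Ingeborg predeceased; the 1/27 allotted to Ingeborg's branch passes to Ingeborg's issue by representation.
The 1/27 is divided into 3 equal shares of 1/81 among Magnus, Dagny, Sindre.
Magnus is living and takes 1/81.
Dagny is living and takes 1/81.
Sindre is living and takes 1/81.
Tove is living and takes 1/27.
Kolbein is living and takes 1/9.
Gudrun predeceased; the 1/9 allotted to Gudrun's branch passes to Gudrun's issue by representation.
Liv is the sole taker at this level and receives the full 1/9.

Asgeir 1/27; Brynja 2/3; Dagny 1/81; Kolbein 1/9; Liv 1/9; Magnus 1/81; Sindre 1/81; Tove 1/27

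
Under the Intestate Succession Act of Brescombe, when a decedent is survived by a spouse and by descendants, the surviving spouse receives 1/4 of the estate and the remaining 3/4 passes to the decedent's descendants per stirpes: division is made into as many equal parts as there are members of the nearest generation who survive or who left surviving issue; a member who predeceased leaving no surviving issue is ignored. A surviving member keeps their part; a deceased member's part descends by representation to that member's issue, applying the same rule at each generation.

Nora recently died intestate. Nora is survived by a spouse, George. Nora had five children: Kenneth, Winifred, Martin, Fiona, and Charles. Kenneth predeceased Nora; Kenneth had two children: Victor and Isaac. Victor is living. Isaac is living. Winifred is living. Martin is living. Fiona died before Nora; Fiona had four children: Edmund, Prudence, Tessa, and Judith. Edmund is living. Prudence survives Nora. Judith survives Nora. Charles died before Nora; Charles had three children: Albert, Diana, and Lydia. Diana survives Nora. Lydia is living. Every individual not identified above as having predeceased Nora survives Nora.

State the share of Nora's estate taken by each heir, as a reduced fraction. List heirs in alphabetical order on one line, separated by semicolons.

Albert 1/20; Diana 1/20; Edmund 3/80; George 1/4; Isaac 3/40; Judith 3/80; Lydia 1/20; Martin 3/20; Prudence 3/80; Tessa 3/80; Victor 3/40; Winifred 3/20

George, as surviving spouse, takes 1/4.
The remaining 3/4 passes to Nora's descendants per stirpes.
The 3/4 is divided into 5 equal shares of 3/20 among Kenneth, Winifred, Martin, Fiona, Charles.
Kenneth predeceased; the 3/20 allotted to Kenneth's branch passes to Kenneth's issue by representation.
The 3/20 is divided into 2 equal shares of 3/40 among Victor, Isaac.
Victor is living and takes 3/40.
Isaac is living and takes 3/40.
Winifred is living and takes 3/20.
Martin is living and takes 3/20.
Fiona predeceased; the 3/20 allotted to Fiona's branch passes to Fiona's issue by representation.
The 3/20 is divided into 4 equal shares of 3/80 among Edmund, Prudence, Tessa, Judith.
Edmund is living and takes 3/80.
Prudence is living and takes 3/80.
Tessa is living and takes 3/80.
Judith is living and takes 3/80.
Charles predeceased; the 3/20 allotted to Charles's branch passes to Charles's issue by representation.
The 3/20 is divided into 3 equal shares of 1/20 among Albert, Diana, Lydia.
Albert is living and takes 1/20.
Diana is living and takes 1/20.
Lydia is living and takes 1/20.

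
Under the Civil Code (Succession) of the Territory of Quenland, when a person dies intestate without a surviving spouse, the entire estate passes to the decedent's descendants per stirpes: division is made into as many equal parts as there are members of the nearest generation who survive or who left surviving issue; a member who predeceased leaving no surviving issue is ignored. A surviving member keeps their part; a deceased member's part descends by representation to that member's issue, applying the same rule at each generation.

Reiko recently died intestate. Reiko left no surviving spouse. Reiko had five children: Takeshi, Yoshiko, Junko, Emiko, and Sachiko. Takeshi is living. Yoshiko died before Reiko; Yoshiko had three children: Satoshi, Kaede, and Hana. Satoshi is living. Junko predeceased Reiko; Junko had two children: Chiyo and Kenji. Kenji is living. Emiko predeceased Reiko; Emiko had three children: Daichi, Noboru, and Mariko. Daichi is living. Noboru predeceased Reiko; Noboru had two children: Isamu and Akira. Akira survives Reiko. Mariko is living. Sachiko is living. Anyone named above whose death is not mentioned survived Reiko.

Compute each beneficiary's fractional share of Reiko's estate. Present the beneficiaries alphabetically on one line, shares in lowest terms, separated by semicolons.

There is no surviving spouse, so the entire estate passes to Reiko's descendants per stirpes.
The estate is divided into 5 equal shares of 1/5 among Takeshi, Yoshiko, Junko, Emiko, Sachiko.
Takeshi is living and takes 1/5.
Yoshiko predeceased; the 1/5 allotted to Yoshiko's branch passes to Yoshiko's issue by representation.
The 1/5 is divided into 3 equal shares of 1/15 among Satoshi, Kaede, Hana.
Satoshi is living and takes 1/15.
Kaede is living and takes 1/15.
Hana is living and takes 1/15.
Junko predeceased; the 1/5 allotted to Junko's branch passes to Junko's issue by representation.
The 1/5 is divided into 2 equal shares of 1/10 among Chiyo, Kenji.
Chiyo is living and takes 1/10.
Kenji is living and takes 1/10.
Emiko predeceased; the 1/5 allotted to Emiko's branch passes to Emiko's issue by representation.
The 1/5 is divided into 3 equal shares of 1/15 among Daichi, Noboru, Mariko.
Daichi is living and takes 1/15.
Noboru predeceased; the 1/15 allotted to Noboru's branch passes to Noboru's issue by representation.
The 1/15 is divided into 2 equal shares of 1/30 among Isamu, Akira.
Isamu is living and takes 1/30.
Akira is living and takes 1/30.
Mariko is living and takes 1/15.
Sachiko is living and takes 1/5.

Akira 1/30; Chiyo 1/10; Daichi 1/15; Hana 1/15; Isamu 1/30; Kaede 1/15; Kenji 1/10; Mariko 1/15; Sachiko 1/5; Satoshi 1/15; Takeshi 1/5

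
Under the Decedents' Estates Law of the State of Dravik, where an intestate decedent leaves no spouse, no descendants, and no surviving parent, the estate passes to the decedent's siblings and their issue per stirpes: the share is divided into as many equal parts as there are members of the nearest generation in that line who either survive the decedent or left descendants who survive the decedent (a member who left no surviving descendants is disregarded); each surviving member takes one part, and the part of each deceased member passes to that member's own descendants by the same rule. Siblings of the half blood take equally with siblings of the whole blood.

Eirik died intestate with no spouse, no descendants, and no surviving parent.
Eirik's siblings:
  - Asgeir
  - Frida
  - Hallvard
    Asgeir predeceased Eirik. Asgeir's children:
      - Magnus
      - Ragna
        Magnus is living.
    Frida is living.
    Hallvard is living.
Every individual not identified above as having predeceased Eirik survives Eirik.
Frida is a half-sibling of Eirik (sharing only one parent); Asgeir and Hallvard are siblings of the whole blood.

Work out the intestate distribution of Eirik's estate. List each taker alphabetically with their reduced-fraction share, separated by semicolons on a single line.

No spouse, descendants, or parent survives, so the estate passes to Eirik's siblings per stirpes.
Half-blood and whole-blood siblings take equally under the stated rule.
The estate is divided into 3 equal shares of 1/3 among Asgeir, Frida, Hallvard.
Asgeir predeceased; the 1/3 allotted to Asgeir's branch passes to Asgeir's issue by representation.
The 1/3 is divided into 2 equal shares of 1/6 among Magnus, Ragna.
Magnus is living and takes 1/6.
Ragna is living and takes 1/6.
Frida is living and takes 1/3.
Hallvard is living and takes 1/3.

Frida 1/3; Hallvard 1/3; Magnus 1/6; Ragna 1/6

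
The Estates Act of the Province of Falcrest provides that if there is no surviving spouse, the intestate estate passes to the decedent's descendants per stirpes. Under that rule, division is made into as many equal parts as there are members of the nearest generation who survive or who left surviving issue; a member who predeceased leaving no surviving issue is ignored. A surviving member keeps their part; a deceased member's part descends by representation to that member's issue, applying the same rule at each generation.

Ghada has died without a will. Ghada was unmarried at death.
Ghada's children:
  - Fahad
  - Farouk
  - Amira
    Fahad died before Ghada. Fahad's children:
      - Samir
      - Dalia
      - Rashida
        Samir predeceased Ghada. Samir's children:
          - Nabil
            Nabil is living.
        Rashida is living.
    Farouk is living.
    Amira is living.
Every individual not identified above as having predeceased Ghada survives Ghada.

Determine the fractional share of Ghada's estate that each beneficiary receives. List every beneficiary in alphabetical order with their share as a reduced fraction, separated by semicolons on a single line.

There is no surviving spouse, so the entire estate passes to Ghada's descendants per stirpes.
The estate is divided into 3 equal shares of 1/3 among Fahad, Farouk, Amira.
Fahad predeceased; the 1/3 allotted to Fahad's branch passes to Fahad's issue by representation.
The 1/3 is divided into 3 equal shares of 1/9 among Samir, Dalia, Rashida.
Samir predeceased; the 1/9 allotted to Samir's branch passes to Samir's issue by representation.
Nabil is the sole taker at this level and receives the full 1/9.
Dalia is living and takes 1/9.
Rashida is living and takes 1/9.
Farouk is living and takes 1/3.
Amira is living and takes 1/3.

Amira 1/3; Dalia 1/9; Farouk 1/3; Nabil 1/9; Rashida 1/9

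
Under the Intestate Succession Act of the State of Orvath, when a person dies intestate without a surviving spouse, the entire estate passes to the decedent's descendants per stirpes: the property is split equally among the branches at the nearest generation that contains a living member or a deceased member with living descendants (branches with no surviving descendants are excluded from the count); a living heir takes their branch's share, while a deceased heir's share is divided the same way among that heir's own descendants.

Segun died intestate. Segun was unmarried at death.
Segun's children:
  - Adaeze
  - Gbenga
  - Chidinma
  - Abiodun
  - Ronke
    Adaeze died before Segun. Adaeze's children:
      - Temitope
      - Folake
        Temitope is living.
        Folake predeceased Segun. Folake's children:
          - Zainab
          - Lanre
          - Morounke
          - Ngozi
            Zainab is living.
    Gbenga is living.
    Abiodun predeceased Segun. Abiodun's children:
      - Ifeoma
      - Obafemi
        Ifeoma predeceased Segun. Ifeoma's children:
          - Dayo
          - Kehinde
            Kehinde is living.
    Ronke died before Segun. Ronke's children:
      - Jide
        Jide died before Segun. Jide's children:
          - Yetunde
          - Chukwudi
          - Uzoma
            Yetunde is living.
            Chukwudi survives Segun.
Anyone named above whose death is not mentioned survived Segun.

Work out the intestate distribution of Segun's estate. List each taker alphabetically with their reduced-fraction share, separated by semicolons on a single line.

Chidinma 1/5; Chukwudi 1/15; Dayo 1/20; Gbenga 1/5; Kehinde 1/20; Lanre 1/40; Morounke 1/40; Ngozi 1/40; Obafemi 1/10; Temitope 1/10; Uzoma 1/15; Yetunde 1/15; Zainab 1/40

There is no surviving spouse, so the entire estate passes to Segun's descendants per stirpes.
The estate is divided into 5 equal shares of 1/5 among Adaeze, Gbenga, Chidinma, Abiodun, Ronke.
Adaeze predeceased; the 1/5 allotted to Adaeze's branch passes to Adaeze's issue by representation.
The 1/5 is divided into 2 equal shares of 1/10 among Temitope, Folake.
Temitope is living and takes 1/10.
Folake predeceased; the 1/10 allotted to Folake's branch passes to Folake's issue by representation.
The 1/10 is divided into 4 equal shares of 1/40 among Zainab, Lanre, Morounke, Ngozi.
Zainab is living and takes 1/40.
Lanre is living and takes 1/40.
Morounke is living and takes 1/40.
Ngozi is living and takes 1/40.
Gbenga is living and takes 1/5.
Chidinma is living and takes 1/5.
Abiodun predeceased; the 1/5 allotted to Abiodun's branch passes to Abiodun's issue by representation.
The 1/5 is divided into 2 equal shares of 1/10 among Ifeoma, Obafemi.
Ifeoma predeceased; the 1/10 allotted to Ifeoma's branch passes to Ifeoma's issue by representation.
The 1/10 is divided into 2 equal shares of 1/20 among Dayo, Kehinde.
Dayo is living and takes 1/20.
Kehinde is living and takes 1/20.
Obafemi is living and takes 1/10.
Ronke predeceased; the 1/5 allotted to Ronke's branch passes to Ronke's issue by representation.
Jide's line is the sole branch at this level, so the full 1/5 passes to Jide's issue by representation.
The 1/5 is divided into 3 equal shares of 1/15 among Yetunde, Chukwudi, Uzoma.
Yetunde is living and takes 1/15.
Chukwudi is living and takes 1/15.
Uzoma is living and takes 1/15.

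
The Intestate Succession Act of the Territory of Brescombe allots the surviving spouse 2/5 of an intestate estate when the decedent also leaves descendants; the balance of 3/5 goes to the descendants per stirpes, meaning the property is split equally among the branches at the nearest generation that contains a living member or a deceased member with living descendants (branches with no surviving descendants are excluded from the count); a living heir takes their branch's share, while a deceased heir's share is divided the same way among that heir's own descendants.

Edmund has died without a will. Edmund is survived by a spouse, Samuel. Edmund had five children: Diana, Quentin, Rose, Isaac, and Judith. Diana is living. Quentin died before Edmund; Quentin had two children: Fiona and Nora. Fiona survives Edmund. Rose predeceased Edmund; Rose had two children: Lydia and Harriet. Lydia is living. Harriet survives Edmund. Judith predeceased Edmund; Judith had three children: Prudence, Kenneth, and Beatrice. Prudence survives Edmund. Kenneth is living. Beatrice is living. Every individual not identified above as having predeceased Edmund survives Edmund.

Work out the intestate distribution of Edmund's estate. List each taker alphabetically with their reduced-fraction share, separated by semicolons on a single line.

Samuel, as surviving spouse, takes 2/5.
The remaining 3/5 passes to Edmund's descendants per stirpes.
The 3/5 is divided into 5 equal shares of 3/25 among Diana, Quentin, Rose, Isaac, Judith.
Diana is living and takes 3/25.
Quentin predeceased; the 3/25 allotted to Quentin's branch passes to Quentin's issue by representation.
The 3/25 is divided into 2 equal shares of 3/50 among Fiona, Nora.
Fiona is living and takes 3/50.
Nora is living and takes 3/50.
Rose predeceased; the 3/25 allotted to Rose's branch passes to Rose's issue by representation.
The 3/25 is divided into 2 equal shares of 3/50 among Lydia, Harriet.
Lydia is living and takes 3/50.
Harriet is living and takes 3/50.
Isaac is living and takes 3/25.
Judith predeceased; the 3/25 allotted to Judith's branch passes to Judith's issue by representation.
The 3/25 is divided into 3 equal shares of 1/25 among Prudence, Kenneth, Beatrice.
Prudence is living and takes 1/25.
Kenneth is living and takes 1/25.
Beatrice is living and takes 1/25.

Beatrice 1/25; Diana 3/25; Fiona 3/50; Harriet 3/50; Isaac 3/25; Kenneth 1/25; Lydia 3/50; Nora 3/50; Prudence 1/25; Samuel 2/5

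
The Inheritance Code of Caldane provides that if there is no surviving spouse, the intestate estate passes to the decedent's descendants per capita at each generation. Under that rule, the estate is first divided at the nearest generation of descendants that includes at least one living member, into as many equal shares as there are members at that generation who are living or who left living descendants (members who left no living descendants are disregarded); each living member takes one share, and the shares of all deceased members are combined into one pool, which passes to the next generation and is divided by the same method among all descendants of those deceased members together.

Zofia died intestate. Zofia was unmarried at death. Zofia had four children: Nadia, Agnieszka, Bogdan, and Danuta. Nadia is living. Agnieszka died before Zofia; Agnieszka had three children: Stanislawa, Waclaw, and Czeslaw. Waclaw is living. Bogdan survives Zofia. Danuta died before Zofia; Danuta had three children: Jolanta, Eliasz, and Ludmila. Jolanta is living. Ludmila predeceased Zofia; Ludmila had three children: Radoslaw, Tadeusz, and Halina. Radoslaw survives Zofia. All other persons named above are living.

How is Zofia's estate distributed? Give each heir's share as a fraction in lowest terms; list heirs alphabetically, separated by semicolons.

Bogdan 1/4; Czeslaw 1/12; Eliasz 1/12; Halina 1/36; Jolanta 1/12; Nadia 1/4; Radoslaw 1/36; Stanislawa 1/12; Tadeusz 1/36; Waclaw 1/12

There is no surviving spouse, so the entire estate passes to Zofia's descendants per capita at each generation.
At generation 1 (Nadia, Agnieszka, Bogdan, Danuta) there are 4 shares of (1)/4 = 1/4 each.
Living: Nadia and Bogdan — each takes 1/4.
Deceased: Agnieszka and Danuta. Their combined 1/2 is pooled and carried to generation 2.
At generation 2 (Stanislawa, Waclaw, Czeslaw, Jolanta, Eliasz, Ludmila) there are 6 shares of (1/2)/6 = 1/12 each.
Living: Stanislawa, Waclaw, Czeslaw, Jolanta, and Eliasz — each takes 1/12.
Deceased: Ludmila. That 1/12 share is carried to generation 3.
At generation 3 (Radoslaw, Tadeusz, Halina) there are 3 shares of (1/12)/3 = 1/36 each.
Living: Radoslaw, Tadeusz, and Halina — each takes 1/36.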